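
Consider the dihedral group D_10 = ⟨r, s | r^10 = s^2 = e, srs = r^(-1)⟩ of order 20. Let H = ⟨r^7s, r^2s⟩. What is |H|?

4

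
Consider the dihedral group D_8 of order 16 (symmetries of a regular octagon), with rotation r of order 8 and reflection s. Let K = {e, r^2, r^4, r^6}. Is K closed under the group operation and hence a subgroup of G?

|K| = 4 divides |G| = 16, consistent with Lagrange.
K contains the identity, every element's inverse is in K, and K is closed under ·: it is a subgroup.
In fact K = ⟨r^6⟩.

Yes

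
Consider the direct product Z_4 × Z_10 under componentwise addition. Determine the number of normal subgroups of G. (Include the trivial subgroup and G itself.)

G is abelian, so every subgroup is normal.
G has 16 subgroups in total, hence 16 normal subgroups.

16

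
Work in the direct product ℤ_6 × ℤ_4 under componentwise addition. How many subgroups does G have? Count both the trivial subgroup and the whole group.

16

|G| = 24, so by Lagrange every subgroup order divides 24. Divisors: 1, 2, 3, 4, 6, 8, 12, 24.
Subgroups by order — order 1: 1; order 2: 3; order 3: 1; order 4: 3; order 6: 3; order 8: 1; order 12: 3; order 24: 1.
Total: 1 + 3 + 1 + 3 + 3 + 1 + 3 + 1 = 16.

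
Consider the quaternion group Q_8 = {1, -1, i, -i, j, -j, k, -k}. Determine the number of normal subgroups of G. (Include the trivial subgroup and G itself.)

6

G has 6 subgroups. Checking conjugation-invariance by order — order 1: 1/1 normal; order 2: 1/1 normal; order 4: 3/3 normal; order 8: 1/1 normal.
Total normal subgroups: 6.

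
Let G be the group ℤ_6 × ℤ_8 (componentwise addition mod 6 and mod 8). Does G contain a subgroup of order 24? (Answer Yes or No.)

Yes

24 | 48. A subgroup of order 24 is {(0,0), (0,1), (0,2), (0,3), (0,4), (0,5), (0,6), (0,7), (2,0), (2,1), (2,2), (2,3), (2,4), (2,5), (2,6), (2,7), (4,0), (4,1), (4,2), (4,3), (4,4), (4,5), (4,6), (4,7)}.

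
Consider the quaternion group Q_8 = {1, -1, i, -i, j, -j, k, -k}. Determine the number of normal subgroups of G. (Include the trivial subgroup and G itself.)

G has 6 subgroups. Checking conjugation-invariance by order — order 1: 1/1 normal; order 2: 1/1 normal; order 4: 3/3 normal; order 8: 1/1 normal.
Total normal subgroups: 6.

6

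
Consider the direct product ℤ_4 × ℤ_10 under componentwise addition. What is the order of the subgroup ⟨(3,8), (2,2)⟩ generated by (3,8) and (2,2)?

20

|⟨(3,8)⟩| = 20 and |⟨(2,2)⟩| = 10, so |H| is a multiple of lcm(20, 10) = 20 and divides |G| = 40.
Closing under the operation: H = {(0,0), (0,2), (0,4), (0,6), (0,8), (1,0), (1,2), (1,4), (1,6), (1,8), (2,0), (2,2), (2,4), (2,6), (2,8), (3,0), (3,2), (3,4), (3,6), (3,8)}, so |H| = 20.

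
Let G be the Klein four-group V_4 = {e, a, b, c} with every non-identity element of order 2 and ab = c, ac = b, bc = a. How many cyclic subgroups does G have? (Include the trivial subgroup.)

4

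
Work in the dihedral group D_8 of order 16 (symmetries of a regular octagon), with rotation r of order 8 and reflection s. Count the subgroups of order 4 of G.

|G| = 16 and 4 | 16, so subgroups of order 4 are possible by Lagrange.
The subgroups of order 4 are: {e, r^2, r^4, r^6}; {e, r^4, r^2s, r^6s}; {e, r^4, r^3s, r^7s}; {e, r^4, s, r^4s}; … (5 in all).
So G has 5 subgroups of order 4.

5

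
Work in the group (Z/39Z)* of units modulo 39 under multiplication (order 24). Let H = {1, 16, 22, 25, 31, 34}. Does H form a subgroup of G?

Closure fails: 16 · 34 = 37 ∉ H. So H is not a subgroup.

No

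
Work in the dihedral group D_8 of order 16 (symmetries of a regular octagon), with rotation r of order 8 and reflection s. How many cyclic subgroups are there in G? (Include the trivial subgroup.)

12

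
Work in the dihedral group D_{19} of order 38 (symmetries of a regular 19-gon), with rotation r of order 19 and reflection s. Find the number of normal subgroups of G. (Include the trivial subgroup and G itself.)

3

G has 22 subgroups. Checking conjugation-invariance by order — order 1: 1/1 normal; order 2: 0/19 normal; order 19: 1/1 normal; order 38: 1/1 normal.
Total normal subgroups: 3.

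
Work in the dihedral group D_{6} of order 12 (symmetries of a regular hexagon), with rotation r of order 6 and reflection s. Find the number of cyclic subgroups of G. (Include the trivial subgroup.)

10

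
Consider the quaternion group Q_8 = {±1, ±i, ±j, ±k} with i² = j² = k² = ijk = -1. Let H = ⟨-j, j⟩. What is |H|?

|⟨-j⟩| = 4 and |⟨j⟩| = 4, so |H| is a multiple of lcm(4, 4) = 4 and divides |G| = 8.
Closing under the operation: H = {1, -1, j, -j}, so |H| = 4.

4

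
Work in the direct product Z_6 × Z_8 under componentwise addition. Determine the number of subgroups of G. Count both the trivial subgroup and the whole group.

|G| = 48, so by Lagrange every subgroup order divides 48. Divisors: 1, 2, 3, 4, 6, 8, 12, 16, 24, 48.
Subgroups by order — order 1: 1; order 2: 3; order 3: 1; order 4: 3; order 6: 3; order 8: 3; order 12: 3; order 16: 1; order 24: 3; order 48: 1.
Total: 1 + 3 + 1 + 3 + 3 + 3 + 3 + 1 + 3 + 1 = 22.

22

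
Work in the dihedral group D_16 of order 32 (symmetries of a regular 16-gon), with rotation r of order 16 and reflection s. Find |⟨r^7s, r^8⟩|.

|⟨r^7s⟩| = 2 and |⟨r^8⟩| = 2, so |H| is a multiple of lcm(2, 2) = 2 and divides |G| = 32.
Closing under the operation: H = {e, r^8, r^7s, r^15s}, so |H| = 4.

4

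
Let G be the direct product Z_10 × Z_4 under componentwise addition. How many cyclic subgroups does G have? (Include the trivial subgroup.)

12

A cyclic subgroup of order d is generated by each of its φ(d) elements of order d, so the cyclic subgroups of order d number (#elements of order d)/φ(d).
Cyclic subgroups by order — order 1: 1; order 2: 3; order 4: 2; order 5: 1; order 10: 3; order 20: 2.
Total: 12.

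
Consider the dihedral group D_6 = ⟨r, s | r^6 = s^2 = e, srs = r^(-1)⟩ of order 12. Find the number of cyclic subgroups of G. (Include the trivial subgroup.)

A cyclic subgroup of order d is generated by each of its φ(d) elements of order d, so the cyclic subgroups of order d number (#elements of order d)/φ(d).
Cyclic subgroups by order — order 1: 1; order 2: 7; order 3: 1; order 6: 1.
Total: 10.

10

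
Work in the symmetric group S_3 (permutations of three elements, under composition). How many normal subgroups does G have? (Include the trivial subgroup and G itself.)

3

G has 6 subgroups. Checking conjugation-invariance by order — order 1: 1/1 normal; order 2: 0/3 normal; order 3: 1/1 normal; order 6: 1/1 normal.
Total normal subgroups: 3.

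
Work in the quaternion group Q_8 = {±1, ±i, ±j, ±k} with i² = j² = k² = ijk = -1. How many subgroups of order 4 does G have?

3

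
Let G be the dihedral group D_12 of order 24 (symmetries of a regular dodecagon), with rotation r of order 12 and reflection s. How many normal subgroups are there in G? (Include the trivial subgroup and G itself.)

G has 34 subgroups. Checking conjugation-invariance by order — order 1: 1/1 normal; order 2: 1/13 normal; order 3: 1/1 normal; order 4: 1/7 normal; order 6: 1/5 normal; order 8: 0/3 normal; order 12: 3/3 normal; order 24: 1/1 normal.
Total normal subgroups: 9.

9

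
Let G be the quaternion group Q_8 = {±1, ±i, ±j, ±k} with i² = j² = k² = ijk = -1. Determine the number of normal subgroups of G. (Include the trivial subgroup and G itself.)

G has 6 subgroups. Checking conjugation-invariance by order — order 1: 1/1 normal; order 2: 1/1 normal; order 4: 3/3 normal; order 8: 1/1 normal.
Total normal subgroups: 6.

6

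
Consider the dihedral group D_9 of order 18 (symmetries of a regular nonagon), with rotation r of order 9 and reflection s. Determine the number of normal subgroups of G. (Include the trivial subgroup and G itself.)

4

G has 16 subgroups. Checking conjugation-invariance by order — order 1: 1/1 normal; order 2: 0/9 normal; order 3: 1/1 normal; order 6: 0/3 normal; order 9: 1/1 normal; order 18: 1/1 normal.
Total normal subgroups: 4.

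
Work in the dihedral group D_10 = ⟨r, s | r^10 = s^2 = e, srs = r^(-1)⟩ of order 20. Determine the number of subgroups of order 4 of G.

|G| = 20 and 4 | 20, so subgroups of order 4 are possible by Lagrange.
The subgroups of order 4 are: {e, r^5, r^2s, r^7s}; {e, r^5, r^3s, r^8s}; {e, r^5, r^4s, r^9s}; {e, r^5, s, r^5s}; … (5 in all).
So G has 5 subgroups of order 4.

5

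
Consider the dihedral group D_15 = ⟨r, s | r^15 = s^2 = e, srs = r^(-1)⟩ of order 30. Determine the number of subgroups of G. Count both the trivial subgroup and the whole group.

28

|G| = 30, so by Lagrange every subgroup order divides 30. Divisors: 1, 2, 3, 5, 6, 10, 15, 30.
Subgroups by order — order 1: 1; order 2: 15; order 3: 1; order 5: 1; order 6: 5; order 10: 3; order 15: 1; order 30: 1.
Total: 1 + 15 + 1 + 1 + 5 + 3 + 1 + 1 = 28.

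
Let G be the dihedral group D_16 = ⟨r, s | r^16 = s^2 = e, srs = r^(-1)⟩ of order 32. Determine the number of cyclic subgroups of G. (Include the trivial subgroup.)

21

A cyclic subgroup of order d is generated by each of its φ(d) elements of order d, so the cyclic subgroups of order d number (#elements of order d)/φ(d).
Cyclic subgroups by order — order 1: 1; order 2: 17; order 4: 1; order 8: 1; order 16: 1.
Total: 21.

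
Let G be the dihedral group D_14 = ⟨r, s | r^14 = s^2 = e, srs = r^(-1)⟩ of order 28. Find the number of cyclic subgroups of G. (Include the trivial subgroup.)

Group the elements of G by the cyclic subgroup they generate; each cyclic subgroup of order d accounts for φ(d) elements.
Cyclic subgroups by order — order 1: 1; order 2: 15; order 7: 1; order 14: 1.
Total: 18.

18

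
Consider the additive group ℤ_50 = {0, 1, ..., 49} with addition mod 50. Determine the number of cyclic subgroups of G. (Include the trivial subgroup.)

6

A cyclic subgroup of order d is generated by each of its φ(d) elements of order d, so the cyclic subgroups of order d number (#elements of order d)/φ(d).
Cyclic subgroups by order — order 1: 1; order 2: 1; order 5: 1; order 10: 1; order 25: 1; order 50: 1.
Total: 6.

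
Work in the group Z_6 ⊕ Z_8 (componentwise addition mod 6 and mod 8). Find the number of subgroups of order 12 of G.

3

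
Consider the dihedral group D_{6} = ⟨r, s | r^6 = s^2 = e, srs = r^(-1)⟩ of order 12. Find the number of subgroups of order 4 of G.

|G| = 12 and 4 | 12, so subgroups of order 4 are possible by Lagrange.
The subgroups of order 4 are: {e, r^3, r^2s, r^5s}; {e, r^3, s, r^3s}; {e, r^3, rs, r^4s}.
So G has 3 subgroups of order 4.

3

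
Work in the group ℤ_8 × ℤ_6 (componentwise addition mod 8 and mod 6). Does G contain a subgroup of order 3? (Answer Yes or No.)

Yes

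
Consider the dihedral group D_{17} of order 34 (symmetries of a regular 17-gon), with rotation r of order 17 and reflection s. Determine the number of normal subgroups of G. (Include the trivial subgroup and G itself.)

3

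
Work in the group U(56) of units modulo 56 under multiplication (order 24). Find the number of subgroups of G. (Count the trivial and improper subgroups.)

|G| = 24, so by Lagrange every subgroup order divides 24. Divisors: 1, 2, 3, 4, 6, 8, 12, 24.
Subgroups by order — order 1: 1; order 2: 7; order 3: 1; order 4: 7; order 6: 7; order 8: 1; order 12: 7; order 24: 1.
Total: 1 + 7 + 1 + 7 + 7 + 1 + 7 + 1 = 32.

32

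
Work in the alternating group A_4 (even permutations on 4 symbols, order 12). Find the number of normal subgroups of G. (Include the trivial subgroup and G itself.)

3

G has 10 subgroups. Checking conjugation-invariance by order — order 1: 1/1 normal; order 2: 0/3 normal; order 3: 0/4 normal; order 4: 1/1 normal; order 12: 1/1 normal.
Total normal subgroups: 3.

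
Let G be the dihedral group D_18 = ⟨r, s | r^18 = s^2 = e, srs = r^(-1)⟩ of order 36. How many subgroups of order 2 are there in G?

19

|G| = 36 and 2 | 36, so subgroups of order 2 are possible by Lagrange.
The subgroups of order 2 are: {e, r^10s}; {e, r^11s}; {e, r^12s}; {e, r^13s}; … (19 in all).
So G has 19 subgroups of order 2.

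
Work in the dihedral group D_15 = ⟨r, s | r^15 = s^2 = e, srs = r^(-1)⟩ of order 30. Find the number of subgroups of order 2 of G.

15

|G| = 30 and 2 | 30, so subgroups of order 2 are possible by Lagrange.
The subgroups of order 2 are: {e, r^10s}; {e, r^11s}; {e, r^12s}; {e, r^13s}; … (15 in all).
So G has 15 subgroups of order 2.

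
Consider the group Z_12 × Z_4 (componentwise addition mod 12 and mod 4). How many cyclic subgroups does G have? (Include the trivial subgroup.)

Group the elements of G by the cyclic subgroup they generate; each cyclic subgroup of order d accounts for φ(d) elements.
Cyclic subgroups by order — order 1: 1; order 2: 3; order 3: 1; order 4: 6; order 6: 3; order 12: 6.
Total: 20.

20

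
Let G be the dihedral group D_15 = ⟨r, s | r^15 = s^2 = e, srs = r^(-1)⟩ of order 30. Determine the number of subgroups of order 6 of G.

|G| = 30 and 6 | 30, so subgroups of order 6 are possible by Lagrange.
The subgroups of order 6 are: {e, r^5, r^10, s, r^5s, r^10s}; {e, r^5, r^10, rs, r^6s, r^11s}; {e, r^5, r^10, r^2s, r^7s, r^12s}; {e, r^5, r^10, r^3s, r^8s, r^13s}; … (5 in all).
So G has 5 subgroups of order 6.

5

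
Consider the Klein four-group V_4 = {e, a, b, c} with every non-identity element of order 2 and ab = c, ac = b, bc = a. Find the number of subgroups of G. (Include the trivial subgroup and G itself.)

5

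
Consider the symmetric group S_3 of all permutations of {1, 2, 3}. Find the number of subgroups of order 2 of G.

3

|G| = 6 and 2 | 6, so subgroups of order 2 are possible by Lagrange.
The subgroups of order 2 are: {e, (1 2)}; {e, (1 3)}; {e, (2 3)}.
So G has 3 subgroups of order 2.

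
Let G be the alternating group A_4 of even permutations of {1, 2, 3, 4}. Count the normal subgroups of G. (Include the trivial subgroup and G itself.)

G has 10 subgroups. Checking conjugation-invariance by order — order 1: 1/1 normal; order 2: 0/3 normal; order 3: 0/4 normal; order 4: 1/1 normal; order 12: 1/1 normal.
Total normal subgroups: 3.

3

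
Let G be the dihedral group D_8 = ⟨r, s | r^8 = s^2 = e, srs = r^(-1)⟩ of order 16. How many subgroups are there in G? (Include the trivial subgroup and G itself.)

19

|G| = 16, so by Lagrange every subgroup order divides 16. Divisors: 1, 2, 4, 8, 16.
Subgroups by order — order 1: 1; order 2: 9; order 4: 5; order 8: 3; order 16: 1.
Total: 1 + 9 + 5 + 3 + 1 = 19.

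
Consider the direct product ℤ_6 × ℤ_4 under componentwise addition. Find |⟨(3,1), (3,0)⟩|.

8

|⟨(3,1)⟩| = 4 and |⟨(3,0)⟩| = 2, so |H| is a multiple of lcm(4, 2) = 4 and divides |G| = 24.
Closing under the operation: H = {(0,0), (0,1), (0,2), (0,3), (3,0), (3,1), (3,2), (3,3)}, so |H| = 8.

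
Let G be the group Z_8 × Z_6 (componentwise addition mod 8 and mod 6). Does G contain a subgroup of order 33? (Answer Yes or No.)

33 does not divide |G| = 48, so by Lagrange no subgroup of order 33 exists.

No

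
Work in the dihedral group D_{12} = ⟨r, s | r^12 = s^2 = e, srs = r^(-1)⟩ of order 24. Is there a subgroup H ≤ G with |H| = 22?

No

22 does not divide |G| = 24, so by Lagrange no subgroup of order 22 exists.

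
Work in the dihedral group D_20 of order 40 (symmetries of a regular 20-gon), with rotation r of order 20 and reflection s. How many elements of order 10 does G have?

The elements of order 10 are: r^2, r^6, r^14, r^18.
That's 4.

4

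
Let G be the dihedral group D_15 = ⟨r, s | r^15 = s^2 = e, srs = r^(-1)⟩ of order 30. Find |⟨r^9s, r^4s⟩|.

|⟨r^9s⟩| = 2 and |⟨r^4s⟩| = 2, so |H| is a multiple of lcm(2, 2) = 2 and divides |G| = 30.
Closing under the operation: H = {e, r^5, r^10, r^4s, r^9s, r^14s}, so |H| = 6.

6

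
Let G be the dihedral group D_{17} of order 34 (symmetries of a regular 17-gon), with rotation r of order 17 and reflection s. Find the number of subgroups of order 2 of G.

17

|G| = 34 and 2 | 34, so subgroups of order 2 are possible by Lagrange.
The subgroups of order 2 are: {e, r^10s}; {e, r^11s}; {e, r^12s}; {e, r^13s}; … (17 in all).
So G has 17 subgroups of order 2.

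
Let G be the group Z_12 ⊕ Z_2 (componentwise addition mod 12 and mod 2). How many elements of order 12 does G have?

An element (a,b) has order lcm(ord(a), ord(b)); count pairs with lcm equal to 12.
Enumerating gives 8 such elements.

8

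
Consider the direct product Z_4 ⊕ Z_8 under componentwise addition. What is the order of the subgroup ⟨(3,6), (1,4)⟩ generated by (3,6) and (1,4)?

16

|⟨(3,6)⟩| = 4 and |⟨(1,4)⟩| = 4, so |H| is a multiple of lcm(4, 4) = 4 and divides |G| = 32.
Closing under the operation: H = {(0,0), (0,2), (0,4), (0,6), (1,0), (1,2), (1,4), (1,6), (2,0), (2,2), (2,4), (2,6), (3,0), (3,2), (3,4), (3,6)}, so |H| = 16.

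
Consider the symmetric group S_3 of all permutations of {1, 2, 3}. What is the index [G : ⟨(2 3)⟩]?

3

|⟨(2 3)⟩| = 2 and |G| = 6.
By Lagrange, [G : H] = |G|/|H| = 6/2 = 3.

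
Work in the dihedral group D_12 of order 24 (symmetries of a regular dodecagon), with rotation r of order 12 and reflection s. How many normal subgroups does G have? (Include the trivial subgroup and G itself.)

9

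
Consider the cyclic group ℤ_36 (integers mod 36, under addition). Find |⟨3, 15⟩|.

12

|⟨3⟩| = 12 and |⟨15⟩| = 12, so |H| is a multiple of lcm(12, 12) = 12 and divides |G| = 36.
Closing under the operation: H = {0, 3, 6, 9, 12, 15, 18, 21, 24, 27, 30, 33}, so |H| = 12.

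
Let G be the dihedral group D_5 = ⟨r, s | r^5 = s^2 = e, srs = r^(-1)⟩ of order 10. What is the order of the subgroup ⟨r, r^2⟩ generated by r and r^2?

|⟨r⟩| = 5 and |⟨r^2⟩| = 5, so |H| is a multiple of lcm(5, 5) = 5 and divides |G| = 10.
Closing under the operation: H = {e, r, r^2, r^3, r^4}, so |H| = 5.

5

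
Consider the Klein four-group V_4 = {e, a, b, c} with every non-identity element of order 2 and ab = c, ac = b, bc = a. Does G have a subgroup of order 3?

No

3 does not divide |G| = 4, so by Lagrange no subgroup of order 3 exists.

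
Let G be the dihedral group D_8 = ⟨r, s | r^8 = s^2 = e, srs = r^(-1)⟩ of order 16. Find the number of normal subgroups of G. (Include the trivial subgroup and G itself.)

7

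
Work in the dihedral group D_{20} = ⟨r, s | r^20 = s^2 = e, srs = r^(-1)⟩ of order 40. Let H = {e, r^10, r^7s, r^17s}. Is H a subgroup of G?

|H| = 4 divides |G| = 40, consistent with Lagrange.
H contains the identity, every element's inverse is in H, and H is closed under ·: it is a subgroup.

Yes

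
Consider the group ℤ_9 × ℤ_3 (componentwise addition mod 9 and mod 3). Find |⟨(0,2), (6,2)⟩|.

|⟨(0,2)⟩| = 3 and |⟨(6,2)⟩| = 3, so |H| is a multiple of lcm(3, 3) = 3 and divides |G| = 27.
Closing under the operation: H = {(0,0), (0,1), (0,2), (3,0), (3,1), (3,2), (6,0), (6,1), (6,2)}, so |H| = 9.

9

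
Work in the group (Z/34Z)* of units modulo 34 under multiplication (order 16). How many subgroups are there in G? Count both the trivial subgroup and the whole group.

5

|G| = 16, so by Lagrange every subgroup order divides 16. Divisors: 1, 2, 4, 8, 16.
Subgroups by order — order 1: 1; order 2: 1; order 4: 1; order 8: 1; order 16: 1.
Total: 1 + 1 + 1 + 1 + 1 = 5.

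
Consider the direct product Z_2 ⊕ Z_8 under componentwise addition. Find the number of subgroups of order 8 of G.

3

|G| = 16 and 8 | 16, so subgroups of order 8 are possible by Lagrange.
The subgroups of order 8 are: {(0,0), (0,1), (0,2), (0,3), (0,4), (0,5), (0,6), (0,7)}; {(0,0), (0,2), (0,4), (0,6), (1,0), (1,2), (1,4), (1,6)}; {(0,0), (0,2), (0,4), (0,6), (1,1), (1,3), (1,5), (1,7)}.
So G has 3 subgroups of order 8.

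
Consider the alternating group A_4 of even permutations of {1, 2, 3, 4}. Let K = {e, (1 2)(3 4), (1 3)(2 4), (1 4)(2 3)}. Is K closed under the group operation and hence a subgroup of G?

Yes

|K| = 4 divides |G| = 12, consistent with Lagrange.
K contains the identity, every element's inverse is in K, and K is closed under ∘: it is a subgroup.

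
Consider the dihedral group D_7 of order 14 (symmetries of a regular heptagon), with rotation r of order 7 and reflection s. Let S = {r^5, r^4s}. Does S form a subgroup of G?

The identity e ∉ S, so S is not a subgroup.

No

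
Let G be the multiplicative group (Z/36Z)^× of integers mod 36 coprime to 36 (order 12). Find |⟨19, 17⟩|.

4

|⟨19⟩| = 2 and |⟨17⟩| = 2, so |H| is a multiple of lcm(2, 2) = 2 and divides |G| = 12.
Closing under the operation: H = {1, 17, 19, 35}, so |H| = 4.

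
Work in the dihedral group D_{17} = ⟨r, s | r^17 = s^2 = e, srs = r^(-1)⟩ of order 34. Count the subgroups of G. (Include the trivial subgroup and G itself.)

|G| = 34, so by Lagrange every subgroup order divides 34. Divisors: 1, 2, 17, 34.
Subgroups by order — order 1: 1; order 2: 17; order 17: 1; order 34: 1.
Total: 1 + 17 + 1 + 1 = 20.

20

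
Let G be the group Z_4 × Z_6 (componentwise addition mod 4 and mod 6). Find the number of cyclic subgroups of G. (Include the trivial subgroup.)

Each element a generates a cyclic subgroup ⟨a⟩; distinct elements may generate the same one (a cyclic group of order d has φ(d) generators).
Cyclic subgroups by order — order 1: 1; order 2: 3; order 3: 1; order 4: 2; order 6: 3; order 12: 2.
Total: 12.

12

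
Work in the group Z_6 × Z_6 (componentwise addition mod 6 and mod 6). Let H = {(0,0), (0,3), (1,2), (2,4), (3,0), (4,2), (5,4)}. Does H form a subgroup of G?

|H| = 7 does not divide |G| = 36, so by Lagrange H is not a subgroup.

No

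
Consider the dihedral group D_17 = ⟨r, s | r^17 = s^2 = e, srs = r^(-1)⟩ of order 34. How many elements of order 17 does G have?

Enumerating element orders in G gives 16 elements of order 17.

16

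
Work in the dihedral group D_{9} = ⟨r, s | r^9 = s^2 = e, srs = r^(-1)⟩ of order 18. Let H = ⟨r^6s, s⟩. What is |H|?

6

|⟨r^6s⟩| = 2 and |⟨s⟩| = 2, so |H| is a multiple of lcm(2, 2) = 2 and divides |G| = 18.
Closing under the operation: H = {e, r^3, r^6, s, r^3s, r^6s}, so |H| = 6.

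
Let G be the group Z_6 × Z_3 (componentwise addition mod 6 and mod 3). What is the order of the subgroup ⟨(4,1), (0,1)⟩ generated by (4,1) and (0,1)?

|⟨(4,1)⟩| = 3 and |⟨(0,1)⟩| = 3, so |H| is a multiple of lcm(3, 3) = 3 and divides |G| = 18.
Closing under the operation: H = {(0,0), (0,1), (0,2), (2,0), (2,1), (2,2), (4,0), (4,1), (4,2)}, so |H| = 9.

9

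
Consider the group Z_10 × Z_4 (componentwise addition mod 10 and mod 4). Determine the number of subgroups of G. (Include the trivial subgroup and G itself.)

|G| = 40, so by Lagrange every subgroup order divides 40. Divisors: 1, 2, 4, 5, 8, 10, 20, 40.
Subgroups by order — order 1: 1; order 2: 3; order 4: 3; order 5: 1; order 8: 1; order 10: 3; order 20: 3; order 40: 1.
Total: 1 + 3 + 3 + 1 + 1 + 3 + 3 + 1 = 16.

16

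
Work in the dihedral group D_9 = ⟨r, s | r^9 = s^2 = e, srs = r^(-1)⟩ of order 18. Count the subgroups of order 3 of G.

1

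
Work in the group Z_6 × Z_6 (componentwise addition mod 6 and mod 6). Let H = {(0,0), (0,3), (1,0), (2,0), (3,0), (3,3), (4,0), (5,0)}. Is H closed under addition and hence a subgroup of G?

|H| = 8 does not divide |G| = 36, so by Lagrange H is not a subgroup.

No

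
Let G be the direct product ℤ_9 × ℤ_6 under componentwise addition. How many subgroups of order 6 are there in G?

|G| = 54 and 6 | 54, so subgroups of order 6 are possible by Lagrange.
The subgroups of order 6 are: {(0,0), (0,1), (0,2), (0,3), (0,4), (0,5)}; {(0,0), (0,3), (3,0), (3,3), (6,0), (6,3)}; {(0,0), (0,3), (3,1), (3,4), (6,2), (6,5)}; {(0,0), (0,3), (3,2), (3,5), (6,1), (6,4)}.
So G has 4 subgroups of order 6.

4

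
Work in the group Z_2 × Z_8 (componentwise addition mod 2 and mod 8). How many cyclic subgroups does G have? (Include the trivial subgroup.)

8

Each element a generates a cyclic subgroup ⟨a⟩; distinct elements may generate the same one (a cyclic group of order d has φ(d) generators).
Cyclic subgroups by order — order 1: 1; order 2: 3; order 4: 2; order 8: 2.
Total: 8.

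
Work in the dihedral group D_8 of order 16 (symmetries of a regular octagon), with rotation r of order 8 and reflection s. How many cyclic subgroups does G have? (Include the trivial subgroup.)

12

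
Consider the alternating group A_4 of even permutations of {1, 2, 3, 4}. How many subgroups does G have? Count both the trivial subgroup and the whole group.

10

|G| = 12, so by Lagrange every subgroup order divides 12. Divisors: 1, 2, 3, 4, 6, 12.
Subgroups by order — order 1: 1; order 2: 3; order 3: 4; order 4: 1; order 6: 0; order 12: 1.
Total: 1 + 3 + 4 + 1 + 0 + 1 = 10.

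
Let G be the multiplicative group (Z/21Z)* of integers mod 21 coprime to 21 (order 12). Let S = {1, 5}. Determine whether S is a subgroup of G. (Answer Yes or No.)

5 ∈ S but its inverse 17 ∉ S, so S is not a subgroup.

No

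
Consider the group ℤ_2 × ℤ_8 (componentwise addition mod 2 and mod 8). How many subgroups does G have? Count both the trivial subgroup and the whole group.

|G| = 16, so by Lagrange every subgroup order divides 16. Divisors: 1, 2, 4, 8, 16.
Subgroups by order — order 1: 1; order 2: 3; order 4: 3; order 8: 3; order 16: 1.
Total: 1 + 3 + 3 + 3 + 1 = 11.

11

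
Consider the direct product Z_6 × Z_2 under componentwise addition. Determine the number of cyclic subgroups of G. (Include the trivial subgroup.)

8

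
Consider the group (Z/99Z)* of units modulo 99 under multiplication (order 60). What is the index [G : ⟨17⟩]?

6

|⟨17⟩| = 10 and |G| = 60.
By Lagrange, [G : H] = |G|/|H| = 60/10 = 6.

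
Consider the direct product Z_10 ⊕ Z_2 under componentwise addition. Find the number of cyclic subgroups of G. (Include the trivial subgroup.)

8

Group the elements of G by the cyclic subgroup they generate; each cyclic subgroup of order d accounts for φ(d) elements.
Cyclic subgroups by order — order 1: 1; order 2: 3; order 5: 1; order 10: 3.
Total: 8.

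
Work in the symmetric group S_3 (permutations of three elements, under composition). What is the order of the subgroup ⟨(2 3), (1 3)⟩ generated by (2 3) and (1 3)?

6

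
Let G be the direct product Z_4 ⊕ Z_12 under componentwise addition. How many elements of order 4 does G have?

12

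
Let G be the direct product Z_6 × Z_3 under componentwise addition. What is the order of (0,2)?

3

The order of (0,2) in Z_6 × Z_3 is lcm(ord(0) in Z_6, ord(2) in Z_3).
ord(0) = 1 and ord(2) = 3, so |⟨(0,2)⟩| = lcm(1, 3) = 3.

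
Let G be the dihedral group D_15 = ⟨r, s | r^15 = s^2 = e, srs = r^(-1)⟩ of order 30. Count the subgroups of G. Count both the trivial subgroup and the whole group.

28

|G| = 30, so by Lagrange every subgroup order divides 30. Divisors: 1, 2, 3, 5, 6, 10, 15, 30.
Subgroups by order — order 1: 1; order 2: 15; order 3: 1; order 5: 1; order 6: 5; order 10: 3; order 15: 1; order 30: 1.
Total: 1 + 15 + 1 + 1 + 5 + 3 + 1 + 1 = 28.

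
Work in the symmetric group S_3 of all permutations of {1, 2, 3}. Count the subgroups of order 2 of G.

3

|G| = 6 and 2 | 6, so subgroups of order 2 are possible by Lagrange.
The subgroups of order 2 are: {e, (1 2)}; {e, (1 3)}; {e, (2 3)}.
So G has 3 subgroups of order 2.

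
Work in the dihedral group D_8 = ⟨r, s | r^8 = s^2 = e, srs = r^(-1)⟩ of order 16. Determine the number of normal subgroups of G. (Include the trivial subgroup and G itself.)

7

G has 19 subgroups. Checking conjugation-invariance by order — order 1: 1/1 normal; order 2: 1/9 normal; order 4: 1/5 normal; order 8: 3/3 normal; order 16: 1/1 normal.
Total normal subgroups: 7.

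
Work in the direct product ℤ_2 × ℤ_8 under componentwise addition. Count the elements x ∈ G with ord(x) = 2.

An element (a,b) has order lcm(ord(a), ord(b)); count pairs with lcm equal to 2.
Enumerating gives 3 such elements.

3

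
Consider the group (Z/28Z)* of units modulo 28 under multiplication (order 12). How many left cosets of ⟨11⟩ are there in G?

2

|⟨11⟩| = 6 and |G| = 12.
By Lagrange, [G : H] = |G|/|H| = 12/6 = 2.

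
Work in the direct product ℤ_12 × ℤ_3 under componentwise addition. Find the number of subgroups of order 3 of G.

|G| = 36 and 3 | 36, so subgroups of order 3 are possible by Lagrange.
The subgroups of order 3 are: {(0,0), (0,1), (0,2)}; {(0,0), (4,0), (8,0)}; {(0,0), (4,1), (8,2)}; {(0,0), (4,2), (8,1)}.
So G has 4 subgroups of order 3.

4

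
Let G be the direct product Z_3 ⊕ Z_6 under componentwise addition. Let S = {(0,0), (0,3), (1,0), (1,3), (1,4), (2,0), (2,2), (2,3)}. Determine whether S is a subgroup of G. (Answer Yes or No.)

|S| = 8 does not divide |G| = 18, so by Lagrange S is not a subgroup.

No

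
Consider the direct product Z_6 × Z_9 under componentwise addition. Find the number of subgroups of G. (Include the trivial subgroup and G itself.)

20

|G| = 54, so by Lagrange every subgroup order divides 54. Divisors: 1, 2, 3, 6, 9, 18, 27, 54.
Subgroups by order — order 1: 1; order 2: 1; order 3: 4; order 6: 4; order 9: 4; order 18: 4; order 27: 1; order 54: 1.
Total: 1 + 1 + 4 + 4 + 4 + 4 + 1 + 1 = 20.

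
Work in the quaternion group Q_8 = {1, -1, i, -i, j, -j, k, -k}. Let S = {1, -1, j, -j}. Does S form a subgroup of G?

Yes

|S| = 4 divides |G| = 8, consistent with Lagrange.
S contains the identity, every element's inverse is in S, and S is closed under ·: it is a subgroup.
In fact S = ⟨j⟩.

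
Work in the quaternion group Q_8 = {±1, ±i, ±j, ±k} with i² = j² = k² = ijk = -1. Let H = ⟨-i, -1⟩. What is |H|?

|⟨-i⟩| = 4 and |⟨-1⟩| = 2, so |H| is a multiple of lcm(4, 2) = 4 and divides |G| = 8.
Closing under the operation: H = {1, -1, i, -i}, so |H| = 4.

4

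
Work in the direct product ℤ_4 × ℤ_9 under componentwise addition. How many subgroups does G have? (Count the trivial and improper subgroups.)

|G| = 36, so by Lagrange every subgroup order divides 36. Divisors: 1, 2, 3, 4, 6, 9, 12, 18, 36.
Subgroups by order — order 1: 1; order 2: 1; order 3: 1; order 4: 1; order 6: 1; order 9: 1; order 12: 1; order 18: 1; order 36: 1.
Total: 1 + 1 + 1 + 1 + 1 + 1 + 1 + 1 + 1 = 9.

9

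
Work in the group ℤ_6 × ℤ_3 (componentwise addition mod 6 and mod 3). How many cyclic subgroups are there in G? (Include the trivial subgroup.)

10

Group the elements of G by the cyclic subgroup they generate; each cyclic subgroup of order d accounts for φ(d) elements.
Cyclic subgroups by order — order 1: 1; order 2: 1; order 3: 4; order 6: 4.
Total: 10.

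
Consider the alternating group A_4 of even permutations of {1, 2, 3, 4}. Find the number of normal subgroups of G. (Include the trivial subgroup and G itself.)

3

G has 10 subgroups. Checking conjugation-invariance by order — order 1: 1/1 normal; order 2: 0/3 normal; order 3: 0/4 normal; order 4: 1/1 normal; order 12: 1/1 normal.
Total normal subgroups: 3.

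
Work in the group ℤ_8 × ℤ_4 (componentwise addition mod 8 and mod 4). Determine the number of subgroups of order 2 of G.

3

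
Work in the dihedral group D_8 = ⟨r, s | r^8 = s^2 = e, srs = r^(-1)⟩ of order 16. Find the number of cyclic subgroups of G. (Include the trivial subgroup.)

Group the elements of G by the cyclic subgroup they generate; each cyclic subgroup of order d accounts for φ(d) elements.
Cyclic subgroups by order — order 1: 1; order 2: 9; order 4: 1; order 8: 1.
Total: 12.

12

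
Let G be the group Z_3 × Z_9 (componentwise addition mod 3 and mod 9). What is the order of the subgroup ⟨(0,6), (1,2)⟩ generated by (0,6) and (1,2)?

9

|⟨(0,6)⟩| = 3 and |⟨(1,2)⟩| = 9, so |H| is a multiple of lcm(3, 9) = 9 and divides |G| = 27.
Closing under the operation: H = {(0,0), (0,3), (0,6), (1,2), (1,5), (1,8), (2,1), (2,4), (2,7)}, so |H| = 9.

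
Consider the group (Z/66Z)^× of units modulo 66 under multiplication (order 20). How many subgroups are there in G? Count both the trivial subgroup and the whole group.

|G| = 20, so by Lagrange every subgroup order divides 20. Divisors: 1, 2, 4, 5, 10, 20.
Subgroups by order — order 1: 1; order 2: 3; order 4: 1; order 5: 1; order 10: 3; order 20: 1.
Total: 1 + 3 + 1 + 1 + 3 + 1 = 10.

10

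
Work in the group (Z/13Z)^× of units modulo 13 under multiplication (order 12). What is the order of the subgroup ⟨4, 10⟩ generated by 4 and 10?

6

|⟨4⟩| = 6 and |⟨10⟩| = 6, so |H| is a multiple of lcm(6, 6) = 6 and divides |G| = 12.
Closing under the operation: H = {1, 3, 4, 9, 10, 12}, so |H| = 6.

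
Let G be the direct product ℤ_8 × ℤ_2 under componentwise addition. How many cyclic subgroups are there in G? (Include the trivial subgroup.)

A cyclic subgroup of order d is generated by each of its φ(d) elements of order d, so the cyclic subgroups of order d number (#elements of order d)/φ(d).
Cyclic subgroups by order — order 1: 1; order 2: 3; order 4: 2; order 8: 2.
Total: 8.

8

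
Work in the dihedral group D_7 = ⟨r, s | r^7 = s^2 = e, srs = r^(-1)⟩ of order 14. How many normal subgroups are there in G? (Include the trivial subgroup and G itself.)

3

G has 10 subgroups. Checking conjugation-invariance by order — order 1: 1/1 normal; order 2: 0/7 normal; order 7: 1/1 normal; order 14: 1/1 normal.
Total normal subgroups: 3.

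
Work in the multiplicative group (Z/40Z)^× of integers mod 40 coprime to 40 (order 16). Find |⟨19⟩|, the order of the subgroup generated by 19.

2

Compute successive powers of 19 mod 40: 19, 1; 19^2 ≡ 1 (mod 40).
So |⟨19⟩| = 2.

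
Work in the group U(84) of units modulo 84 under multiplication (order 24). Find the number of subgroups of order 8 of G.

1

|G| = 24 and 8 | 24, so subgroups of order 8 are possible by Lagrange.
The subgroups of order 8 are: {1, 13, 29, 41, 43, 55, 71, 83}.
So G has 1 subgroup of order 8.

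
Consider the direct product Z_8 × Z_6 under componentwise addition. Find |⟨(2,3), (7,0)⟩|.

|⟨(2,3)⟩| = 4 and |⟨(7,0)⟩| = 8, so |H| is a multiple of lcm(4, 8) = 8 and divides |G| = 48.
Closing under the operation: H = {(0,0), (0,3), (1,0), (1,3), (2,0), (2,3), (3,0), (3,3), (4,0), (4,3), (5,0), (5,3), (6,0), (6,3), (7,0), (7,3)}, so |H| = 16.

16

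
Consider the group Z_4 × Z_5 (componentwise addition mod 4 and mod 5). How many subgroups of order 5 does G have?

1

|G| = 20 and 5 | 20, so subgroups of order 5 are possible by Lagrange.
The subgroups of order 5 are: {(0,0), (0,1), (0,2), (0,3), (0,4)}.
So G has 1 subgroup of order 5.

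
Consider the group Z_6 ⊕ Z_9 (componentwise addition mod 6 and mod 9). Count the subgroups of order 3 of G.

|G| = 54 and 3 | 54, so subgroups of order 3 are possible by Lagrange.
The subgroups of order 3 are: {(0,0), (0,3), (0,6)}; {(0,0), (2,0), (4,0)}; {(0,0), (2,3), (4,6)}; {(0,0), (2,6), (4,3)}.
So G has 4 subgroups of order 3.

4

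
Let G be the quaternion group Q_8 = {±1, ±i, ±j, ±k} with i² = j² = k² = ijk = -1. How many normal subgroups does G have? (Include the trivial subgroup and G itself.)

G has 6 subgroups. Checking conjugation-invariance by order — order 1: 1/1 normal; order 2: 1/1 normal; order 4: 3/3 normal; order 8: 1/1 normal.
Total normal subgroups: 6.

6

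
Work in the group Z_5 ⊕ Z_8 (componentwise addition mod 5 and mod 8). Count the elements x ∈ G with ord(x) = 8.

4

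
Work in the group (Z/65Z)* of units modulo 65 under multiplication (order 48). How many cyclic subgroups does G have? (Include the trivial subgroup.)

Group the elements of G by the cyclic subgroup they generate; each cyclic subgroup of order d accounts for φ(d) elements.
Cyclic subgroups by order — order 1: 1; order 2: 3; order 3: 1; order 4: 6; order 6: 3; order 12: 6.
Total: 20.

20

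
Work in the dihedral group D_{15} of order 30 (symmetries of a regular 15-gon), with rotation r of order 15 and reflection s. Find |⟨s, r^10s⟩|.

|⟨s⟩| = 2 and |⟨r^10s⟩| = 2, so |H| is a multiple of lcm(2, 2) = 2 and divides |G| = 30.
Closing under the operation: H = {e, r^5, r^10, s, r^5s, r^10s}, so |H| = 6.

6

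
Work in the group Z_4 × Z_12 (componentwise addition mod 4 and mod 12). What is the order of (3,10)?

12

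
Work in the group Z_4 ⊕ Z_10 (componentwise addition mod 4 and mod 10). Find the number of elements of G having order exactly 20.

An element (a,b) has order lcm(ord(a), ord(b)); count pairs with lcm equal to 20.
Enumerating gives 16 such elements.

16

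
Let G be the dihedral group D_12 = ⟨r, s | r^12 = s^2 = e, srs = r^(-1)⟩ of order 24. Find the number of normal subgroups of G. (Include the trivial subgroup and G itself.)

G has 34 subgroups. Checking conjugation-invariance by order — order 1: 1/1 normal; order 2: 1/13 normal; order 3: 1/1 normal; order 4: 1/7 normal; order 6: 1/5 normal; order 8: 0/3 normal; order 12: 3/3 normal; order 24: 1/1 normal.
Total normal subgroups: 9.

9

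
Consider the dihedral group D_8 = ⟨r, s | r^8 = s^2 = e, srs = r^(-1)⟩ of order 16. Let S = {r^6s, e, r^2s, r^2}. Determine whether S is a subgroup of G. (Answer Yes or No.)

No

r^2 ∈ S but its inverse r^6 ∉ S, so S is not a subgroup.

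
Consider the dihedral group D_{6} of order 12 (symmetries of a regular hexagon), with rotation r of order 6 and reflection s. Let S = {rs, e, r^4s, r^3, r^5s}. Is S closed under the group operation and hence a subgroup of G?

|S| = 5 does not divide |G| = 12, so by Lagrange S is not a subgroup.

No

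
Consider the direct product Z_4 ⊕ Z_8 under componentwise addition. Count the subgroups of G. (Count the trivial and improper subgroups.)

|G| = 32, so by Lagrange every subgroup order divides 32. Divisors: 1, 2, 4, 8, 16, 32.
Subgroups by order — order 1: 1; order 2: 3; order 4: 7; order 8: 7; order 16: 3; order 32: 1.
Total: 1 + 3 + 7 + 7 + 3 + 1 = 22.

22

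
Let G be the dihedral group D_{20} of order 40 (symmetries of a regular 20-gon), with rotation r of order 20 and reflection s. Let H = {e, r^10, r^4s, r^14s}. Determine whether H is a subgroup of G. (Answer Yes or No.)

Yes

|H| = 4 divides |G| = 40, consistent with Lagrange.
H contains the identity, every element's inverse is in H, and H is closed under ·: it is a subgroup.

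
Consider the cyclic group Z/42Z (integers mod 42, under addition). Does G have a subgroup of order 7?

Yes

7 | 42. A subgroup of order 7 is {0, 6, 12, 18, 24, 30, 36}.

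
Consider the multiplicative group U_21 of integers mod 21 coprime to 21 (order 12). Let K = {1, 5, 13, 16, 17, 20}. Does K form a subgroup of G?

No

16 ∈ K but its inverse 4 ∉ K, so K is not a subgroup.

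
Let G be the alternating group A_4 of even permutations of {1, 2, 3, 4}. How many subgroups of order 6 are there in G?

0

|G| = 12 and 6 | 12, so subgroups of order 6 are possible by Lagrange.
Checking all subgroups of G, none has order 6.
So G has 0 subgroups of order 6.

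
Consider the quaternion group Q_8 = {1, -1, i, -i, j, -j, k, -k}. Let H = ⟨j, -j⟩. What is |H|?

4

|⟨j⟩| = 4 and |⟨-j⟩| = 4, so |H| is a multiple of lcm(4, 4) = 4 and divides |G| = 8.
Closing under the operation: H = {1, -1, j, -j}, so |H| = 4.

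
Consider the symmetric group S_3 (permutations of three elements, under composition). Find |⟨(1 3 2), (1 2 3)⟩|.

3

|⟨(1 3 2)⟩| = 3 and |⟨(1 2 3)⟩| = 3, so |H| is a multiple of lcm(3, 3) = 3 and divides |G| = 6.
Closing under the operation: H = {e, (1 2 3), (1 3 2)}, so |H| = 3.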